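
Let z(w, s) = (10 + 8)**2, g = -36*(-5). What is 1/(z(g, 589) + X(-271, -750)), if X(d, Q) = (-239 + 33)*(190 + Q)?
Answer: 1/115684 ≈ 8.6442e-6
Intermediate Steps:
g = 180
z(w, s) = 324 (z(w, s) = 18**2 = 324)
X(d, Q) = -39140 - 206*Q (X(d, Q) = -206*(190 + Q) = -39140 - 206*Q)
1/(z(g, 589) + X(-271, -750)) = 1/(324 + (-39140 - 206*(-750))) = 1/(324 + (-39140 + 154500)) = 1/(324 + 115360) = 1/115684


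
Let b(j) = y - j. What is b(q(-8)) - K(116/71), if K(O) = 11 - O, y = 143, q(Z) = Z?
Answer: 10056/71 ≈ 141.63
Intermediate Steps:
b(j) = 143 - j
b(q(-8)) - K(116/71) = (143 - 1*(-8)) - (11 - 116/71) = (143 + 8) - (11 - 116/71) = 151 - (11 - 1*116/71) = 151 - (11 - 116/71) = 151 - 1*665/71 = 151 - 665/71 = 10056/71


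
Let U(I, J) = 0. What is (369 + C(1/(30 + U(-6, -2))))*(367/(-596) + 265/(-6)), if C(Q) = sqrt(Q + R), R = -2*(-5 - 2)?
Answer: -9848733/596 - 80071*sqrt(12630)/53640 ≈ -16692.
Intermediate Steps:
R = 14 (R = -2*(-7) = 14)
C(Q) = sqrt(14 + Q) (C(Q) = sqrt(Q + 14) = sqrt(14 + Q))
(369 + C(1/(30 + U(-6, -2))))*(367/(-596) + 265/(-6)) = (369 + sqrt(14 + 1/(30 + 0)))*(367/(-596) + 265/(-6)) = (369 + sqrt(14 + 1/30))*(367*(-1/596) + 265*(-1/6)) = (369 + sqrt(14 + 1/30))*(-367/596 - 265/6) = (369 + sqrt(421/30))*(-80071/1788) = (369 + sqrt(12630)/30)*(-80071/1788) = -9848733/596 - 80071*sqrt(12630)/53640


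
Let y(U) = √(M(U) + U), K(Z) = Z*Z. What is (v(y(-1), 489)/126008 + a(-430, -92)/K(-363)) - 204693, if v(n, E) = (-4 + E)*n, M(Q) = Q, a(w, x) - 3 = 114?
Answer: -2996910200/14641 + 485*I*√2/126008 ≈ -2.0469e+5 + 0.0054433*I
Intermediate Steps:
a(w, x) = 117 (a(w, x) = 3 + 114 = 117)
K(Z) = Z²
y(U) = √2*√U (y(U) = √(U + U) = √(2*U) = √2*√U)
v(n, E) = n*(-4 + E)
(v(y(-1), 489)/126008 + a(-430, -92)/K(-363)) - 204693 = (((√2*√(-1))*(-4 + 489))/126008 + 117/((-363)²)) - 204693 = (((√2*I)*485)*(1/126008) + 117/131769) - 204693 = (((I*√2)*485)*(1/126008) + 117*(1/131769)) - 204693 = ((485*I*√2)*(1/126008) + 13/14641) - 204693 = (485*I*√2/126008 + 13/14641) - 204693 = (13/14641 + 485*I*√2/126008) - 204693 = -2996910200/14641 + 485*I*√2/126008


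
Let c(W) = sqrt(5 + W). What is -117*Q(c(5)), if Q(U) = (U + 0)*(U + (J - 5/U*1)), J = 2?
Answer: -585 - 234*sqrt(10) ≈ -1325.0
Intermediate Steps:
Q(U) = U*(2 + U - 5/U) (Q(U) = (U + 0)*(U + (2 - 5/U*1)) = U*(U + (2 - 5/U)) = U*(2 + U - 5/U))
-117*Q(c(5)) = -117*(-5 + (sqrt(5 + 5))**2 + 2*sqrt(5 + 5)) = -117*(-5 + (sqrt(10))**2 + 2*sqrt(10)) = -117*(-5 + 10 + 2*sqrt(10)) = -117*(5 + 2*sqrt(10)) = -585 - 234*sqrt(10)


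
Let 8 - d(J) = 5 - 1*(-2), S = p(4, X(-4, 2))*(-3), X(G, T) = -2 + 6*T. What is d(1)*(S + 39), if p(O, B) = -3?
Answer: 48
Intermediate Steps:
S = 9 (S = -3*(-3) = 9)
d(J) = 1 (d(J) = 8 - (5 - 1*(-2)) = 8 - (5 + 2) = 8 - 1*7 = 8 - 7 = 1)
d(1)*(S + 39) = 1*(9 + 39) = 1*48 = 48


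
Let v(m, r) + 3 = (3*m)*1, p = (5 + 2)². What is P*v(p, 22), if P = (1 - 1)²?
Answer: 0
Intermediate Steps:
p = 49 (p = 7² = 49)
v(m, r) = -3 + 3*m (v(m, r) = -3 + (3*m)*1 = -3 + 3*m)
P = 0 (P = 0² = 0)
P*v(p, 22) = 0*(-3 + 3*49) = 0*(-3 + 147) = 0*144 = 0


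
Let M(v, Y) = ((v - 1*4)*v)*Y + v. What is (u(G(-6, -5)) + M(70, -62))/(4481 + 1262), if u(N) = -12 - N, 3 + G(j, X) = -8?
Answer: -286371/5743 ≈ -49.864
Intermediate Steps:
G(j, X) = -11 (G(j, X) = -3 - 8 = -11)
M(v, Y) = v + Y*v*(-4 + v) (M(v, Y) = ((v - 4)*v)*Y + v = ((-4 + v)*v)*Y + v = (v*(-4 + v))*Y + v = Y*v*(-4 + v) + v = v + Y*v*(-4 + v))
(u(G(-6, -5)) + M(70, -62))/(4481 + 1262) = ((-12 - 1*(-11)) + 70*(1 - 4*(-62) - 62*70))/(4481 + 1262) = ((-12 + 11) + 70*(1 + 248 - 4340))/5743 = (-1 + 70*(-4091))*(1/5743) = (-1 - 286370)*(1/5743) = -286371*1/5743 = -286371/5743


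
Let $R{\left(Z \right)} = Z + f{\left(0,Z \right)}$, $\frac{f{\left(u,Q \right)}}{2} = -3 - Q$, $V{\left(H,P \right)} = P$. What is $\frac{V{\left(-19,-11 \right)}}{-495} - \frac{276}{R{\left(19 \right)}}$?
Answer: $\frac{2489}{225} \approx 11.062$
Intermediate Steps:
$f{\left(u,Q \right)} = -6 - 2 Q$ ($f{\left(u,Q \right)} = 2 \left(-3 - Q\right) = -6 - 2 Q$)
$R{\left(Z \right)} = -6 - Z$ ($R{\left(Z \right)} = Z - \left(6 + 2 Z\right) = -6 - Z$)
$\frac{V{\left(-19,-11 \right)}}{-495} - \frac{276}{R{\left(19 \right)}} = - \frac{11}{-495} - \frac{276}{-6 - 19} = \left(-11\right) \left(- \frac{1}{495}\right) - \frac{276}{-6 - 19} = \frac{1}{45} - \frac{276}{-25} = \frac{1}{45} - - \frac{276}{25} = \frac{1}{45} + \frac{276}{25} = \frac{2489}{225}$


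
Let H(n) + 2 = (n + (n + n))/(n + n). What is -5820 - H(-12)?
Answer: -11639/2 ≈ -5819.5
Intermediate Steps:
H(n) = -1/2 (H(n) = -2 + (n + (n + n))/(n + n) = -2 + (n + 2*n)/((2*n)) = -2 + (3*n)*(1/(2*n)) = -2 + 3/2 = -1/2)
-5820 - H(-12) = -5820 - 1*(-1/2) = -5820 + 1/2 = -11639/2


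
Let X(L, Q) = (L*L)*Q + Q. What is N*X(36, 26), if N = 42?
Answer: 1416324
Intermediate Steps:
X(L, Q) = Q + Q*L**2 (X(L, Q) = L**2*Q + Q = Q*L**2 + Q = Q + Q*L**2)
N*X(36, 26) = 42*(26*(1 + 36**2)) = 42*(26*(1 + 1296)) = 42*(26*1297) = 42*33722 = 1416324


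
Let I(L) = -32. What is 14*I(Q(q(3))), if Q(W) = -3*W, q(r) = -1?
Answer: -448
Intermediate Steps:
14*I(Q(q(3))) = 14*(-32) = -448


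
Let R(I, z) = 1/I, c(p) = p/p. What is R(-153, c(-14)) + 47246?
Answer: 7228637/153 ≈ 47246.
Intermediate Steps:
c(p) = 1
R(-153, c(-14)) + 47246 = 1/(-153) + 47246 = -1/153 + 47246 = 7228637/153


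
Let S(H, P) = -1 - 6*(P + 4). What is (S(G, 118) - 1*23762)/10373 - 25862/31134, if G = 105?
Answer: -22410736/7020717 ≈ -3.1921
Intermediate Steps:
S(H, P) = -25 - 6*P (S(H, P) = -1 - 6*(4 + P) = -1 + (-24 - 6*P) = -25 - 6*P)
(S(G, 118) - 1*23762)/10373 - 25862/31134 = ((-25 - 6*118) - 1*23762)/10373 - 25862/31134 = ((-25 - 708) - 23762)*(1/10373) - 25862*1/31134 = (-733 - 23762)*(1/10373) - 12931/15567 = -24495*1/10373 - 12931/15567 = -1065/451 - 12931/15567 = -22410736/7020717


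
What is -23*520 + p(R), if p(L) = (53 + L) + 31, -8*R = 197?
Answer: -95205/8 ≈ -11901.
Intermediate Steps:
R = -197/8 (R = -⅛*197 = -197/8 ≈ -24.625)
p(L) = 84 + L
-23*520 + p(R) = -23*520 + (84 - 197/8) = -11960 + 475/8 = -95205/8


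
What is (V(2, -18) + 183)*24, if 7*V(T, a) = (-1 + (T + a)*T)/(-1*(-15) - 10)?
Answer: 152928/35 ≈ 4369.4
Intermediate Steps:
V(T, a) = -1/35 + T*(T + a)/35 (V(T, a) = ((-1 + (T + a)*T)/(-1*(-15) - 10))/7 = ((-1 + T*(T + a))/(15 - 10))/7 = ((-1 + T*(T + a))/5)/7 = ((-1 + T*(T + a))*(⅕))/7 = (-⅕ + T*(T + a)/5)/7 = -1/35 + T*(T + a)/35)
(V(2, -18) + 183)*24 = ((-1/35 + (1/35)*2² + (1/35)*2*(-18)) + 183)*24 = ((-1/35 + (1/35)*4 - 36/35) + 183)*24 = ((-1/35 + 4/35 - 36/35) + 183)*24 = (-33/35 + 183)*24 = (6372/35)*24 = 152928/35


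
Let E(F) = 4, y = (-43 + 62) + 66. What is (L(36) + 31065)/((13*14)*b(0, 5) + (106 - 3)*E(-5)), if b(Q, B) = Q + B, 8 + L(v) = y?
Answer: 15571/661 ≈ 23.557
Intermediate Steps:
y = 85 (y = 19 + 66 = 85)
L(v) = 77 (L(v) = -8 + 85 = 77)
b(Q, B) = B + Q
(L(36) + 31065)/((13*14)*b(0, 5) + (106 - 3)*E(-5)) = (77 + 31065)/((13*14)*(5 + 0) + (106 - 3)*4) = 31142/(182*5 + 103*4) = 31142/(910 + 412) = 31142/1322 = 31142*(1/1322) = 15571/661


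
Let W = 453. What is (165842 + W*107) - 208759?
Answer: 5554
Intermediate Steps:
(165842 + W*107) - 208759 = (165842 + 453*107) - 208759 = (165842 + 48471) - 208759 = 214313 - 208759 = 5554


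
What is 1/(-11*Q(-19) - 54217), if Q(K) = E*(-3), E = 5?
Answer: -1/54052 ≈ -1.8501e-5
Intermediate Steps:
Q(K) = -15 (Q(K) = 5*(-3) = -15)
1/(-11*Q(-19) - 54217) = 1/(-11*(-15) - 54217) = 1/(165 - 54217) = 1/(-54052) = -1/54052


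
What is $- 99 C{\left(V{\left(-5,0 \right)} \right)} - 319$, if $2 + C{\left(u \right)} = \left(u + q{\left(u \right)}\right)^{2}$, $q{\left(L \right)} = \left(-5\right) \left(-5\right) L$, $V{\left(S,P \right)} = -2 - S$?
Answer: $-602437$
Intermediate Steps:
$q{\left(L \right)} = 25 L$
$C{\left(u \right)} = -2 + 676 u^{2}$ ($C{\left(u \right)} = -2 + \left(u + 25 u\right)^{2} = -2 + \left(26 u\right)^{2} = -2 + 676 u^{2}$)
$- 99 C{\left(V{\left(-5,0 \right)} \right)} - 319 = - 99 \left(-2 + 676 \left(-2 - -5\right)^{2}\right) - 319 = - 99 \left(-2 + 676 \left(-2 + 5\right)^{2}\right) - 319 = - 99 \left(-2 + 676 \cdot 3^{2}\right) - 319 = - 99 \left(-2 + 676 \cdot 9\right) - 319 = - 99 \left(-2 + 6084\right) - 319 = \left(-99\right) 6082 - 319 = -602118 - 319 = -602437$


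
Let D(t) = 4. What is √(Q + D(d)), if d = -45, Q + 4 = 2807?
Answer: √2807 ≈ 52.981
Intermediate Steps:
Q = 2803 (Q = -4 + 2807 = 2803)
√(Q + D(d)) = √(2803 + 4) = √2807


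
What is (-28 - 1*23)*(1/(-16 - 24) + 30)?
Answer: -61149/40 ≈ -1528.7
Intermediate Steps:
(-28 - 1*23)*(1/(-16 - 24) + 30) = (-28 - 23)*(1/(-40) + 30) = -51*(-1/40 + 30) = -51*1199/40 = -61149/40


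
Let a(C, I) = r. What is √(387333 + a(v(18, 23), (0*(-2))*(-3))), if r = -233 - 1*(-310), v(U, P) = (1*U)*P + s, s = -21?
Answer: √387410 ≈ 622.42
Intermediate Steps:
v(U, P) = -21 + P*U (v(U, P) = (1*U)*P - 21 = U*P - 21 = P*U - 21 = -21 + P*U)
r = 77 (r = -233 + 310 = 77)
a(C, I) = 77
√(387333 + a(v(18, 23), (0*(-2))*(-3))) = √(387333 + 77) = √387410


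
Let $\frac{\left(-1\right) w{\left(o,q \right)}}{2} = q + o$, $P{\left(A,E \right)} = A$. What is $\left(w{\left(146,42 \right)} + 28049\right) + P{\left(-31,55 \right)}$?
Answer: $27642$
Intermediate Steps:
$w{\left(o,q \right)} = - 2 o - 2 q$ ($w{\left(o,q \right)} = - 2 \left(q + o\right) = - 2 \left(o + q\right) = - 2 o - 2 q$)
$\left(w{\left(146,42 \right)} + 28049\right) + P{\left(-31,55 \right)} = \left(\left(\left(-2\right) 146 - 84\right) + 28049\right) - 31 = \left(\left(-292 - 84\right) + 28049\right) - 31 = \left(-376 + 28049\right) - 31 = 27673 - 31 = 27642$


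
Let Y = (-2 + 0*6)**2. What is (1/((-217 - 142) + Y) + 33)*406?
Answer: 4755884/355 ≈ 13397.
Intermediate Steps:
Y = 4 (Y = (-2 + 0)**2 = (-2)**2 = 4)
(1/((-217 - 142) + Y) + 33)*406 = (1/((-217 - 142) + 4) + 33)*406 = (1/(-359 + 4) + 33)*406 = (1/(-355) + 33)*406 = (-1/355 + 33)*406 = (11714/355)*406 = 4755884/355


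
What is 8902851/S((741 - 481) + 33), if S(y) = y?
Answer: 8902851/293 ≈ 30385.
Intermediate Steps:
8902851/S((741 - 481) + 33) = 8902851/((741 - 481) + 33) = 8902851/(260 + 33) = 8902851/293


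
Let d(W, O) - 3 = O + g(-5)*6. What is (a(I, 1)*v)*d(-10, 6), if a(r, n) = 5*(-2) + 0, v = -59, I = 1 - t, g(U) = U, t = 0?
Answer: -12390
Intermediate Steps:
I = 1 (I = 1 - 1*0 = 1 + 0 = 1)
a(r, n) = -10 (a(r, n) = -10 + 0 = -10)
d(W, O) = -27 + O (d(W, O) = 3 + (O - 5*6) = 3 + (O - 30) = 3 + (-30 + O) = -27 + O)
(a(I, 1)*v)*d(-10, 6) = (-10*(-59))*(-27 + 6) = 590*(-21) = -12390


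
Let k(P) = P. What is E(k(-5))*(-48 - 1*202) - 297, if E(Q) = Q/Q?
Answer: -547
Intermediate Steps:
E(Q) = 1
E(k(-5))*(-48 - 1*202) - 297 = 1*(-48 - 1*202) - 297 = 1*(-48 - 202) - 297 = 1*(-250) - 297 = -250 - 297 = -547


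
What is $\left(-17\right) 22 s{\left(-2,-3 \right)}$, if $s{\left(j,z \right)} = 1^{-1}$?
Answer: $-374$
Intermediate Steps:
$s{\left(j,z \right)} = 1$
$\left(-17\right) 22 s{\left(-2,-3 \right)} = \left(-17\right) 22 \cdot 1 = \left(-374\right) 1 = -374$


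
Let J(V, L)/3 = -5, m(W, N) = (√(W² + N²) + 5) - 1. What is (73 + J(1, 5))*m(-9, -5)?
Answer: 232 + 58*√106 ≈ 829.15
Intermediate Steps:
m(W, N) = 4 + √(N² + W²) (m(W, N) = (√(N² + W²) + 5) - 1 = (5 + √(N² + W²)) - 1 = 4 + √(N² + W²))
J(V, L) = -15 (J(V, L) = 3*(-5) = -15)
(73 + J(1, 5))*m(-9, -5) = (73 - 15)*(4 + √((-5)² + (-9)²)) = 58*(4 + √(25 + 81)) = 58*(4 + √106) = 232 + 58*√106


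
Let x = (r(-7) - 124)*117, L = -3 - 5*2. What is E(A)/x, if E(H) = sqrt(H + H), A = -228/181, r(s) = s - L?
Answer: -I*sqrt(20634)/1249443 ≈ -0.00011497*I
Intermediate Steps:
L = -13 (L = -3 - 10 = -13)
r(s) = 13 + s (r(s) = s - 1*(-13) = s + 13 = 13 + s)
A = -228/181 (A = -228*1/181 = -228/181 ≈ -1.2597)
x = -13806 (x = ((13 - 7) - 124)*117 = (6 - 124)*117 = -118*117 = -13806)
E(H) = sqrt(2)*sqrt(H) (E(H) = sqrt(2*H) = sqrt(2)*sqrt(H))
E(A)/x = (sqrt(2)*sqrt(-228/181))/(-13806) = (sqrt(2)*(2*I*sqrt(10317)/181))*(-1/13806) = (2*I*sqrt(20634)/181)*(-1/13806) = -I*sqrt(20634)/1249443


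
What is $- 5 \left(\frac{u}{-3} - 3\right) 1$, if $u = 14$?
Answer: $\frac{115}{3} \approx 38.333$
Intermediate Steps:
$- 5 \left(\frac{u}{-3} - 3\right) 1 = - 5 \left(\frac{14}{-3} - 3\right) 1 = - 5 \left(14 \left(- \frac{1}{3}\right) - 3\right) 1 = - 5 \left(- \frac{14}{3} - 3\right) 1 = \left(-5\right) \left(- \frac{23}{3}\right) 1 = \frac{115}{3} \cdot 1 = \frac{115}{3}$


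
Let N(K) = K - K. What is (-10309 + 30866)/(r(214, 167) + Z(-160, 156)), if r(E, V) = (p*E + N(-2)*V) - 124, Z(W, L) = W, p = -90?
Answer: -20557/19544 ≈ -1.0518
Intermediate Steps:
N(K) = 0
r(E, V) = -124 - 90*E (r(E, V) = (-90*E + 0*V) - 124 = (-90*E + 0) - 124 = -90*E - 124 = -124 - 90*E)
(-10309 + 30866)/(r(214, 167) + Z(-160, 156)) = (-10309 + 30866)/((-124 - 90*214) - 160) = 20557/((-124 - 19260) - 160) = 20557/(-19384 - 160) = 20557/(-19544) = 20557*(-1/19544) = -20557/19544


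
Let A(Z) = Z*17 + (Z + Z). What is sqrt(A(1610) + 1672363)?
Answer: 3*sqrt(189217) ≈ 1305.0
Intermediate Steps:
A(Z) = 19*Z (A(Z) = 17*Z + 2*Z = 19*Z)
sqrt(A(1610) + 1672363) = sqrt(19*1610 + 1672363) = sqrt(30590 + 1672363) = sqrt(1702953) = 3*sqrt(189217)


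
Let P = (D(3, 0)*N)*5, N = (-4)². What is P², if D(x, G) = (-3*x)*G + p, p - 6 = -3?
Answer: 57600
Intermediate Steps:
p = 3 (p = 6 - 3 = 3)
D(x, G) = 3 - 3*G*x (D(x, G) = (-3*x)*G + 3 = -3*G*x + 3 = 3 - 3*G*x)
N = 16
P = 240 (P = ((3 - 3*0*3)*16)*5 = ((3 + 0)*16)*5 = (3*16)*5 = 48*5 = 240)
P² = 240² = 57600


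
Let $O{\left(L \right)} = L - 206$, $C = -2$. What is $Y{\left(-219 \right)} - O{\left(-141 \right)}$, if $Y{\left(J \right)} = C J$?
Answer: $785$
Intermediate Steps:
$Y{\left(J \right)} = - 2 J$
$O{\left(L \right)} = -206 + L$
$Y{\left(-219 \right)} - O{\left(-141 \right)} = \left(-2\right) \left(-219\right) - \left(-206 - 141\right) = 438 - -347 = 438 + 347 = 785$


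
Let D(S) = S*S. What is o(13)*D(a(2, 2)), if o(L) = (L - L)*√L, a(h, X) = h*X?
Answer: 0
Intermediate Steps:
a(h, X) = X*h
o(L) = 0 (o(L) = 0*√L = 0)
D(S) = S²
o(13)*D(a(2, 2)) = 0*(2*2)² = 0*4² = 0*16 = 0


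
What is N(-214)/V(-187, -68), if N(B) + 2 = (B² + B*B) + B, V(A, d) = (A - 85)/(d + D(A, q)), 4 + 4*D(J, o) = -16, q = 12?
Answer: 416903/17 ≈ 24524.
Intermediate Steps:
D(J, o) = -5 (D(J, o) = -1 + (¼)*(-16) = -1 - 4 = -5)
V(A, d) = (-85 + A)/(-5 + d) (V(A, d) = (A - 85)/(d - 5) = (-85 + A)/(-5 + d))
N(B) = -2 + B + 2*B² (N(B) = -2 + ((B² + B*B) + B) = -2 + ((B² + B²) + B) = -2 + (2*B² + B) = -2 + (B + 2*B²) = -2 + B + 2*B²)
N(-214)/V(-187, -68) = (-2 - 214 + 2*(-214)²)/(((-85 - 187)/(-5 - 68))) = (-2 - 214 + 2*45796)/((-272/(-73))) = (-2 - 214 + 91592)/((-1/73*(-272))) = 91376/(272/73) = 91376*(73/272) = 416903/17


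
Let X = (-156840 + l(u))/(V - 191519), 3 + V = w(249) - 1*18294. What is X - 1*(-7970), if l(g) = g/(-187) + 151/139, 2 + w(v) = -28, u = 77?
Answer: 1976211706193/247933049 ≈ 7970.8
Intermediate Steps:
w(v) = -30 (w(v) = -2 - 28 = -30)
V = -18327 (V = -3 + (-30 - 1*18294) = -3 + (-30 - 18294) = -3 - 18324 = -18327)
l(g) = 151/139 - g/187 (l(g) = g*(-1/187) + 151*(1/139) = -g/187 + 151/139 = 151/139 - g/187)
X = 185305663/247933049 (X = (-156840 + (151/139 - 1/187*77))/(-18327 - 191519) = (-156840 + (151/139 - 7/17))/(-209846) = (-156840 + 1594/2363)*(-1/209846) = -370611326/2363*(-1/209846) = 185305663/247933049 ≈ 0.74740)
X - 1*(-7970) = 185305663/247933049 - 1*(-7970) = 185305663/247933049 + 7970 = 1976211706193/247933049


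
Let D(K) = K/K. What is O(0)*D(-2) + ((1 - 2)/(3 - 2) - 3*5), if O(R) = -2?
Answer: -18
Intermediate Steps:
D(K) = 1
O(0)*D(-2) + ((1 - 2)/(3 - 2) - 3*5) = -2*1 + ((1 - 2)/(3 - 2) - 3*5) = -2 + (-1/1 - 15) = -2 + (-1*1 - 15) = -2 + (-1 - 15) = -2 - 16 = -18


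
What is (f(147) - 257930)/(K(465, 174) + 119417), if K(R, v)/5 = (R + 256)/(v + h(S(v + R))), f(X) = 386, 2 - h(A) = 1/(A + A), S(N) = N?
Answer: -57928599288/26864714749 ≈ -2.1563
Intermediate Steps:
h(A) = 2 - 1/(2*A) (h(A) = 2 - 1/(A + A) = 2 - 1/(2*A))
K(R, v) = 5*(256 + R)/(2 + v - 1/(2*(R + v))) (K(R, v) = 5*((R + 256)/(v + (2 - 1/(2*(v + R))))) = 5*((256 + R)/(v + (2 - 1/(2*(R + v))))) = 5*((256 + R)/(2 + v - 1/(2*(R + v)))) = 5*(256 + R)/(2 + v - 1/(2*(R + v))))
(f(147) - 257930)/(K(465, 174) + 119417) = (386 - 257930)/(10*(256 + 465)*(465 + 174)/(-1 + 4*465 + 4*174 + 2*174*(465 + 174)) + 119417) = -257544/(10*721*639/(-1 + 1860 + 696 + 2*174*639) + 119417) = -257544/(10*721*639/(-1 + 1860 + 696 + 222372) + 119417) = -257544/(10*721*639/224927 + 119417) = -257544/(10*(1/224927)*721*639 + 119417) = -257544/(4607190/224927 + 119417) = -257544/26864714749/224927 = -257544*224927/26864714749 = -57928599288/26864714749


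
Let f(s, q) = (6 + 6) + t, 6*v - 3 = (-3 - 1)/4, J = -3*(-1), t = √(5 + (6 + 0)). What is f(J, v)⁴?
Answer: (12 + √11)⁴ ≈ 55037.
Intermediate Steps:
t = √11 (t = √(5 + 6) = √11 ≈ 3.3166)
J = 3
v = ⅓ (v = ½ + ((-3 - 1)/4)/6 = ½ + (-4*¼)/6 = ½ + (⅙)*(-1) = ½ - ⅙ = ⅓ ≈ 0.33333)
f(s, q) = 12 + √11 (f(s, q) = (6 + 6) + √11 = 12 + √11)
f(J, v)⁴ = (12 + √11)⁴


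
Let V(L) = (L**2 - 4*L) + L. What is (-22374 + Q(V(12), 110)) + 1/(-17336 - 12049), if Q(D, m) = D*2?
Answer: -651112831/29385 ≈ -22158.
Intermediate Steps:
V(L) = L**2 - 3*L
Q(D, m) = 2*D
(-22374 + Q(V(12), 110)) + 1/(-17336 - 12049) = (-22374 + 2*(12*(-3 + 12))) + 1/(-17336 - 12049) = (-22374 + 2*(12*9)) + 1/(-29385) = (-22374 + 2*108) - 1/29385 = (-22374 + 216) - 1/29385 = -22158 - 1/29385 = -651112831/29385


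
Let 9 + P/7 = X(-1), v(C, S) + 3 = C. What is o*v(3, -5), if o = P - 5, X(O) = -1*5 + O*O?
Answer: 0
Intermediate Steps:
v(C, S) = -3 + C
X(O) = -5 + O²
P = -91 (P = -63 + 7*(-5 + (-1)²) = -63 + 7*(-5 + 1) = -63 + 7*(-4) = -63 - 28 = -91)
o = -96 (o = -91 - 5 = -96)
o*v(3, -5) = -96*(-3 + 3) = -96*0 = 0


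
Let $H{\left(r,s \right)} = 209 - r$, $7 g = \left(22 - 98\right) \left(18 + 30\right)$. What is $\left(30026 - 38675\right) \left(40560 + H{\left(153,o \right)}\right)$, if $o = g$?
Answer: $-351287784$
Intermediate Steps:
$g = - \frac{3648}{7}$ ($g = \frac{\left(22 - 98\right) \left(18 + 30\right)}{7} = \frac{\left(-76\right) 48}{7} = \frac{1}{7} \left(-3648\right) = - \frac{3648}{7} \approx -521.14$)
$o = - \frac{3648}{7} \approx -521.14$
$\left(30026 - 38675\right) \left(40560 + H{\left(153,o \right)}\right) = \left(30026 - 38675\right) \left(40560 + \left(209 - 153\right)\right) = - 8649 \left(40560 + \left(209 - 153\right)\right) = - 8649 \left(40560 + 56\right) = \left(-8649\right) 40616 = -351287784$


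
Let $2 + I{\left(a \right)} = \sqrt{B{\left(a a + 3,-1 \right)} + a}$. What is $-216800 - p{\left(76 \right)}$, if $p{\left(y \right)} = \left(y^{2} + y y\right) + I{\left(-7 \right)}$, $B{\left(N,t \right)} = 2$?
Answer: $-228350 - i \sqrt{5} \approx -2.2835 \cdot 10^{5} - 2.2361 i$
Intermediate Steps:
$I{\left(a \right)} = -2 + \sqrt{2 + a}$
$p{\left(y \right)} = -2 + 2 y^{2} + i \sqrt{5}$ ($p{\left(y \right)} = \left(y^{2} + y y\right) - \left(2 - \sqrt{2 - 7}\right) = \left(y^{2} + y^{2}\right) - \left(2 - \sqrt{-5}\right) = 2 y^{2} - \left(2 - i \sqrt{5}\right) = -2 + 2 y^{2} + i \sqrt{5}$)
$-216800 - p{\left(76 \right)} = -216800 - \left(-2 + 2 \cdot 76^{2} + i \sqrt{5}\right) = -216800 - \left(-2 + 2 \cdot 5776 + i \sqrt{5}\right) = -216800 - \left(-2 + 11552 + i \sqrt{5}\right) = -216800 - \left(11550 + i \sqrt{5}\right) = -228350 - i \sqrt{5}$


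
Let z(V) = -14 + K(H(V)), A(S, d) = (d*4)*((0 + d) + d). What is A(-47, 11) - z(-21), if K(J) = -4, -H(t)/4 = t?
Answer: 986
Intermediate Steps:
H(t) = -4*t
A(S, d) = 8*d**2 (A(S, d) = (4*d)*(d + d) = (4*d)*(2*d) = 8*d**2)
z(V) = -18 (z(V) = -14 - 4 = -18)
A(-47, 11) - z(-21) = 8*11**2 - 1*(-18) = 8*121 + 18 = 968 + 18 = 986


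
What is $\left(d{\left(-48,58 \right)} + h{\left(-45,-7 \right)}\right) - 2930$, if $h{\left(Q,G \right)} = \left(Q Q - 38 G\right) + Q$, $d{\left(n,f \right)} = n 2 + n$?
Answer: $-828$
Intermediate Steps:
$d{\left(n,f \right)} = 3 n$ ($d{\left(n,f \right)} = 2 n + n = 3 n$)
$h{\left(Q,G \right)} = Q + Q^{2} - 38 G$ ($h{\left(Q,G \right)} = \left(Q^{2} - 38 G\right) + Q = Q + Q^{2} - 38 G$)
$\left(d{\left(-48,58 \right)} + h{\left(-45,-7 \right)}\right) - 2930 = \left(3 \left(-48\right) - \left(-221 - 2025\right)\right) - 2930 = \left(-144 + \left(-45 + 2025 + 266\right)\right) - 2930 = \left(-144 + 2246\right) - 2930 = 2102 - 2930 = -828$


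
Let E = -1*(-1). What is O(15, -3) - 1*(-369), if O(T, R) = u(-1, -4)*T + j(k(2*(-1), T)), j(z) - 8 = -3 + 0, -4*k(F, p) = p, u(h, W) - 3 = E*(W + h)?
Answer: 344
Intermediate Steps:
E = 1
u(h, W) = 3 + W + h (u(h, W) = 3 + 1*(W + h) = 3 + (W + h) = 3 + W + h)
k(F, p) = -p/4
j(z) = 5 (j(z) = 8 + (-3 + 0) = 8 - 3 = 5)
O(T, R) = 5 - 2*T (O(T, R) = (3 - 4 - 1)*T + 5 = -2*T + 5 = 5 - 2*T)
O(15, -3) - 1*(-369) = (5 - 2*15) - 1*(-369) = (5 - 30) + 369 = -25 + 369 = 344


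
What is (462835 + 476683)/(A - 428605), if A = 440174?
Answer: 939518/11569 ≈ 81.210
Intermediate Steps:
(462835 + 476683)/(A - 428605) = (462835 + 476683)/(440174 - 428605) = 939518/11569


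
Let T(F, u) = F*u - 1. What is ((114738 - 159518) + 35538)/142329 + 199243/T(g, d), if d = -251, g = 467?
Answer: -29441385703/16683520722 ≈ -1.7647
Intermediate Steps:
T(F, u) = -1 + F*u
((114738 - 159518) + 35538)/142329 + 199243/T(g, d) = ((114738 - 159518) + 35538)/142329 + 199243/(-1 + 467*(-251)) = (-44780 + 35538)*(1/142329) + 199243/(-1 - 117217) = -9242*1/142329 + 199243/(-117218) = -9242/142329 + 199243*(-1/117218) = -9242/142329 - 199243/117218 = -29441385703/16683520722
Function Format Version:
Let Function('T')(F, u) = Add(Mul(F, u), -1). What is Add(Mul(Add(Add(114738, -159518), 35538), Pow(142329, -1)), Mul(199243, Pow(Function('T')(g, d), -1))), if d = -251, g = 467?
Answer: Rational(-29441385703, 16683520722) ≈ -1.7647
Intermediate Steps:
Function('T')(F, u) = Add(-1, Mul(F, u))
Add(Mul(Add(Add(114738, -159518), 35538), Pow(142329, -1)), Mul(199243, Pow(Function('T')(g, d), -1))) = Add(Mul(Add(Add(114738, -159518), 35538), Pow(142329, -1)), Mul(199243, Pow(Add(-1, Mul(467, -251)), -1))) = Add(Mul(Add(-44780, 35538), Rational(1, 142329)), Mul(199243, Pow(Add(-1, -117217), -1))) = Add(Mul(-9242, Rational(1, 142329)), Mul(199243, Pow(-117218, -1))) = Add(Rational(-9242, 142329), Mul(199243, Rational(-1, 117218))) = Add(Rational(-9242, 142329), Rational(-199243, 117218)) = Rational(-29441385703, 16683520722)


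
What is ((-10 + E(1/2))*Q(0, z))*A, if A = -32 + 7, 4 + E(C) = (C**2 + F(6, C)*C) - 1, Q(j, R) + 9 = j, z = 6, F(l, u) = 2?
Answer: -12375/4 ≈ -3093.8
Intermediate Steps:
Q(j, R) = -9 + j
E(C) = -5 + C**2 + 2*C (E(C) = -4 + ((C**2 + 2*C) - 1) = -4 + (-1 + C**2 + 2*C) = -5 + C**2 + 2*C)
A = -25
((-10 + E(1/2))*Q(0, z))*A = ((-10 + (-5 + (1/2)**2 + 2/2))*(-9 + 0))*(-25) = ((-10 + (-5 + (1/2)**2 + 2*(1/2)))*(-9))*(-25) = ((-10 + (-5 + 1/4 + 1))*(-9))*(-25) = ((-10 - 15/4)*(-9))*(-25) = -55/4*(-9)*(-25) = (495/4)*(-25) = -12375/4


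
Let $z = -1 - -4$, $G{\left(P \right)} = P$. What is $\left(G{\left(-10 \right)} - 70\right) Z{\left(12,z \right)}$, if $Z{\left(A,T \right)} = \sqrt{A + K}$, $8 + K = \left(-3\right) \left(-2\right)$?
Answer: $- 80 \sqrt{10} \approx -252.98$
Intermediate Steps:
$K = -2$ ($K = -8 - -6 = -8 + 6 = -2$)
$z = 3$ ($z = -1 + 4 = 3$)
$Z{\left(A,T \right)} = \sqrt{-2 + A}$ ($Z{\left(A,T \right)} = \sqrt{A - 2} = \sqrt{-2 + A}$)
$\left(G{\left(-10 \right)} - 70\right) Z{\left(12,z \right)} = \left(-10 - 70\right) \sqrt{-2 + 12} = - 80 \sqrt{10}$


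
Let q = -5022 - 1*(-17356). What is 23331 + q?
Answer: 35665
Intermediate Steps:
q = 12334 (q = -5022 + 17356 = 12334)
23331 + q = 23331 + 12334 = 35665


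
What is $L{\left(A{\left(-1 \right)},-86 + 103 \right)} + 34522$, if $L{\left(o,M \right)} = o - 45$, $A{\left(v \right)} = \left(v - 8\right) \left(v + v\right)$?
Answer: $34495$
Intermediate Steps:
$A{\left(v \right)} = 2 v \left(-8 + v\right)$ ($A{\left(v \right)} = \left(-8 + v\right) 2 v = 2 v \left(-8 + v\right)$)
$L{\left(o,M \right)} = -45 + o$ ($L{\left(o,M \right)} = o - 45 = -45 + o$)
$L{\left(A{\left(-1 \right)},-86 + 103 \right)} + 34522 = \left(-45 + 2 \left(-1\right) \left(-8 - 1\right)\right) + 34522 = \left(-45 + 2 \left(-1\right) \left(-9\right)\right) + 34522 = \left(-45 + 18\right) + 34522 = -27 + 34522 = 34495$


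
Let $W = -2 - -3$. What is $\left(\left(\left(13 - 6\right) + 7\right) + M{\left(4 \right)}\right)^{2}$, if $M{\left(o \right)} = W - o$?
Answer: $121$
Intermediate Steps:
$W = 1$ ($W = -2 + 3 = 1$)
$M{\left(o \right)} = 1 - o$
$\left(\left(\left(13 - 6\right) + 7\right) + M{\left(4 \right)}\right)^{2} = \left(\left(\left(13 - 6\right) + 7\right) + \left(1 - 4\right)\right)^{2} = \left(\left(7 + 7\right) + \left(1 - 4\right)\right)^{2} = \left(14 - 3\right)^{2} = 11^{2} = 121$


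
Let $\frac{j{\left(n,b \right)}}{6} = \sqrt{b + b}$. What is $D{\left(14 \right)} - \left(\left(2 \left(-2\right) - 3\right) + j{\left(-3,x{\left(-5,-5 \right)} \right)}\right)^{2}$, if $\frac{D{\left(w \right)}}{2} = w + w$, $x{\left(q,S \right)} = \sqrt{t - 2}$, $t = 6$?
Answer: $31$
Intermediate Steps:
$x{\left(q,S \right)} = 2$ ($x{\left(q,S \right)} = \sqrt{6 - 2} = \sqrt{4} = 2$)
$j{\left(n,b \right)} = 6 \sqrt{2} \sqrt{b}$ ($j{\left(n,b \right)} = 6 \sqrt{b + b} = 6 \sqrt{2 b} = 6 \sqrt{2} \sqrt{b}$)
$D{\left(w \right)} = 4 w$ ($D{\left(w \right)} = 2 \left(w + w\right) = 2 \cdot 2 w = 4 w$)
$D{\left(14 \right)} - \left(\left(2 \left(-2\right) - 3\right) + j{\left(-3,x{\left(-5,-5 \right)} \right)}\right)^{2} = 4 \cdot 14 - \left(\left(2 \left(-2\right) - 3\right) + 6 \sqrt{2} \sqrt{2}\right)^{2} = 56 - \left(\left(-4 - 3\right) + 12\right)^{2} = 56 - \left(-7 + 12\right)^{2} = 56 - 5^{2} = 56 - 25 = 31$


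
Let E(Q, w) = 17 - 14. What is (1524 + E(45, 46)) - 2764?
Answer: -1237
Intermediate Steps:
E(Q, w) = 3
(1524 + E(45, 46)) - 2764 = (1524 + 3) - 2764 = 1527 - 2764 = -1237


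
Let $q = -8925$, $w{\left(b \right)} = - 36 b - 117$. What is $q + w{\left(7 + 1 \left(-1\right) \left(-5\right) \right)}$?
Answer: $-9474$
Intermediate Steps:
$w{\left(b \right)} = -117 - 36 b$
$q + w{\left(7 + 1 \left(-1\right) \left(-5\right) \right)} = -8925 - \left(117 + 36 \left(7 + 1 \left(-1\right) \left(-5\right)\right)\right) = -8925 - \left(117 + 36 \left(7 - -5\right)\right) = -8925 - \left(117 + 36 \left(7 + 5\right)\right) = -8925 - 549 = -9474$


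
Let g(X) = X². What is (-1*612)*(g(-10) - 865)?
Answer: 468180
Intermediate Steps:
(-1*612)*(g(-10) - 865) = (-1*612)*((-10)² - 865) = -612*(100 - 865) = -612*(-765) = 468180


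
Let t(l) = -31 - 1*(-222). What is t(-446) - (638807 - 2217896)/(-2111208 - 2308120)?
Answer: 842512559/4419328 ≈ 190.64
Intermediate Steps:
t(l) = 191 (t(l) = -31 + 222 = 191)
t(-446) - (638807 - 2217896)/(-2111208 - 2308120) = 191 - (638807 - 2217896)/(-2111208 - 2308120) = 191 - (-1579089)/(-4419328) = 191 - (-1579089)*(-1)/4419328 = 191 - 1*1579089/4419328 = 191 - 1579089/4419328 = 842512559/4419328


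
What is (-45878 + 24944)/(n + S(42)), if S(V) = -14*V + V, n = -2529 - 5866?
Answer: 20934/8941 ≈ 2.3413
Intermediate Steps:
n = -8395
S(V) = -13*V
(-45878 + 24944)/(n + S(42)) = (-45878 + 24944)/(-8395 - 13*42) = -20934/(-8395 - 546) = -20934/(-8941) = -20934*(-1/8941) = 20934/8941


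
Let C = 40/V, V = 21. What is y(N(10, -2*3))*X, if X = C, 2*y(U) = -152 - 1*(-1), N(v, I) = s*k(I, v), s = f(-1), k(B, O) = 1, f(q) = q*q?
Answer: -3020/21 ≈ -143.81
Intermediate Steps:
f(q) = q²
s = 1 (s = (-1)² = 1)
N(v, I) = 1 (N(v, I) = 1*1 = 1)
C = 40/21 ≈ 1.9048
y(U) = -151/2 (y(U) = (-152 - 1*(-1))/2 = (-152 + 1)/2 = (½)*(-151) = -151/2)
X = 40/21 ≈ 1.9048
y(N(10, -2*3))*X = -151/2*40/21 = -3020/21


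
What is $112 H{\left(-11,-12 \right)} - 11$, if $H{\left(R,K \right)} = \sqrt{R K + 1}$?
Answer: $-11 + 112 \sqrt{133} \approx 1280.6$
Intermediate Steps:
$H{\left(R,K \right)} = \sqrt{1 + K R}$ ($H{\left(R,K \right)} = \sqrt{K R + 1} = \sqrt{1 + K R}$)
$112 H{\left(-11,-12 \right)} - 11 = 112 \sqrt{1 - -132} - 11 = 112 \sqrt{1 + 132} - 11 = 112 \sqrt{133} - 11 = -11 + 112 \sqrt{133}$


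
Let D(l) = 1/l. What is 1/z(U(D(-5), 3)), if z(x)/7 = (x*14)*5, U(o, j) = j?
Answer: 1/1470 ≈ 0.00068027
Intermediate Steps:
D(l) = 1/l
z(x) = 490*x (z(x) = 7*((x*14)*5) = 7*((14*x)*5) = 7*(70*x) = 490*x)
1/z(U(D(-5), 3)) = 1/(490*3) = 1/1470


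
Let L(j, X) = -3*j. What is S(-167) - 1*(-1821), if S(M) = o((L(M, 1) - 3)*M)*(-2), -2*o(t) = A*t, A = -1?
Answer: 84987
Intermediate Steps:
o(t) = t/2 (o(t) = -(-1)*t/2 = t/2)
S(M) = -M*(-3 - 3*M) (S(M) = (((-3*M - 3)*M)/2)*(-2) = (((-3 - 3*M)*M)/2)*(-2) = ((M*(-3 - 3*M))/2)*(-2) = (M*(-3 - 3*M)/2)*(-2) = -M*(-3 - 3*M))
S(-167) - 1*(-1821) = 3*(-167)*(1 - 167) - 1*(-1821) = 3*(-167)*(-166) + 1821 = 83166 + 1821 = 84987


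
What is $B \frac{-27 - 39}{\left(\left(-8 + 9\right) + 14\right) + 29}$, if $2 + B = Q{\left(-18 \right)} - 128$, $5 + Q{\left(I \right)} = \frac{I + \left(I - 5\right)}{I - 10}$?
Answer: $\frac{11217}{56} \approx 200.3$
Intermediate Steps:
$Q{\left(I \right)} = -5 + \frac{-5 + 2 I}{-10 + I}$ ($Q{\left(I \right)} = -5 + \frac{I + \left(I - 5\right)}{I - 10} = -5 + \frac{I + \left(I - 5\right)}{-10 + I} = -5 + \frac{I + \left(-5 + I\right)}{-10 + I} = -5 + \frac{-5 + 2 I}{-10 + I}$)
$B = - \frac{3739}{28}$ ($B = -2 - \left(128 - \frac{3 \left(15 - -18\right)}{-10 - 18}\right) = -2 - \left(128 - \frac{3 \left(15 + 18\right)}{-28}\right) = -2 - \left(128 + \frac{3}{28} \cdot 33\right) = -2 - \frac{3683}{28} = - \frac{3739}{28} \approx -133.54$)
$B \frac{-27 - 39}{\left(\left(-8 + 9\right) + 14\right) + 29} = - \frac{3739 \frac{-27 - 39}{\left(\left(-8 + 9\right) + 14\right) + 29}}{28} = - \frac{3739 \left(- \frac{66}{\left(1 + 14\right) + 29}\right)}{28} = - \frac{3739 \left(- \frac{66}{15 + 29}\right)}{28} = - \frac{3739 \left(- \frac{66}{44}\right)}{28} = - \frac{3739 \left(\left(-66\right) \frac{1}{44}\right)}{28} = \left(- \frac{3739}{28}\right) \left(- \frac{3}{2}\right) = \frac{11217}{56}$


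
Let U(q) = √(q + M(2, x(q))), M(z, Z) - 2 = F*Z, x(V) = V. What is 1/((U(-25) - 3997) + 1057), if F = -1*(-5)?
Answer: -735/2160937 - I*√37/4321874 ≈ -0.00034013 - 1.4074e-6*I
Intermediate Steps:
F = 5
M(z, Z) = 2 + 5*Z
U(q) = √(2 + 6*q) (U(q) = √(q + (2 + 5*q)) = √(2 + 6*q))
1/((U(-25) - 3997) + 1057) = 1/((√(2 + 6*(-25)) - 3997) + 1057) = 1/((√(2 - 150) - 3997) + 1057) = 1/((√(-148) - 3997) + 1057) = 1/((2*I*√37 - 3997) + 1057) = 1/((-3997 + 2*I*√37) + 1057) = 1/(-2940 + 2*I*√37)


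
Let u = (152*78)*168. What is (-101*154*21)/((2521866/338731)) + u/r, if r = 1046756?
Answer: -4825382160436229/109990765279 ≈ -43871.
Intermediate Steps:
u = 1991808 (u = 11856*168 = 1991808)
(-101*154*21)/((2521866/338731)) + u/r = (-101*154*21)/((2521866/338731)) + 1991808/1046756 = (-15554*21)/((2521866*(1/338731))) + 1991808*(1/1046756) = -326634/2521866/338731 + 497952/261689 = -326634*338731/2521866 + 497952/261689 = -18440176909/420311 + 497952/261689 = -4825382160436229/109990765279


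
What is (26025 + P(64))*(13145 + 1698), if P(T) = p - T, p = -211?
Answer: 382207250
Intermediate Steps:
P(T) = -211 - T
(26025 + P(64))*(13145 + 1698) = (26025 + (-211 - 1*64))*(13145 + 1698) = (26025 + (-211 - 64))*14843 = (26025 - 275)*14843 = 25750*14843 = 382207250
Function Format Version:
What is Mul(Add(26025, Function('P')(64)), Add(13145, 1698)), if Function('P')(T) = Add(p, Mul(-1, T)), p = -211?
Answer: 382207250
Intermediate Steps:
Function('P')(T) = Add(-211, Mul(-1, T))
Mul(Add(26025, Function('P')(64)), Add(13145, 1698)) = Mul(Add(26025, Add(-211, Mul(-1, 64))), Add(13145, 1698)) = Mul(Add(26025, Add(-211, -64)), 14843) = Mul(Add(26025, -275), 14843) = Mul(25750, 14843) = 382207250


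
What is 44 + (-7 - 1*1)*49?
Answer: -348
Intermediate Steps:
44 + (-7 - 1*1)*49 = 44 + (-7 - 1)*49 = 44 - 8*49 = 44 - 392 = -348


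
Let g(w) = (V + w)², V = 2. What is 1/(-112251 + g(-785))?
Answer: 1/500838 ≈ 1.9967e-6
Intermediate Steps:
g(w) = (2 + w)²
1/(-112251 + g(-785)) = 1/(-112251 + (2 - 785)²) = 1/(-112251 + (-783)²) = 1/(-112251 + 613089) = 1/500838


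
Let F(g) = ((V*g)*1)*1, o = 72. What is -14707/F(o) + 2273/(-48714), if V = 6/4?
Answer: -119447047/876852 ≈ -136.22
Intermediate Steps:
V = 3/2 (V = 6*(¼) = 3/2 ≈ 1.5000)
F(g) = 3*g/2 (F(g) = ((3*g/2)*1)*1 = (3*g/2)*1 = 3*g/2)
-14707/F(o) + 2273/(-48714) = -14707/((3/2)*72) + 2273/(-48714) = -14707/108 + 2273*(-1/48714) = -14707*1/108 - 2273/48714 = -14707/108 - 2273/48714 = -119447047/876852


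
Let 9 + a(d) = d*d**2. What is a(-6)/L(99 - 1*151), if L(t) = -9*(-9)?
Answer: -25/9 ≈ -2.7778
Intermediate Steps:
L(t) = 81
a(d) = -9 + d**3 (a(d) = -9 + d*d**2 = -9 + d**3)
a(-6)/L(99 - 1*151) = (-9 + (-6)**3)/81 = (-9 - 216)*(1/81) = -225*1/81 = -25/9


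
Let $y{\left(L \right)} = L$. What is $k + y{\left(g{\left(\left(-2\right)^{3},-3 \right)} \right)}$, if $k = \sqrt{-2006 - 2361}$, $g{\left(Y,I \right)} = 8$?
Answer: $8 + i \sqrt{4367} \approx 8.0 + 66.083 i$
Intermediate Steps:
$k = i \sqrt{4367}$ ($k = \sqrt{-4367} = i \sqrt{4367} \approx 66.083 i$)
$k + y{\left(g{\left(\left(-2\right)^{3},-3 \right)} \right)} = i \sqrt{4367} + 8 = 8 + i \sqrt{4367}$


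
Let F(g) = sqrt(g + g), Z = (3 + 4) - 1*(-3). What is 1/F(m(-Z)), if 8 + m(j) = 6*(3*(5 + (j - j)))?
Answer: sqrt(41)/82 ≈ 0.078087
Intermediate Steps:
Z = 10 (Z = 7 + 3 = 10)
m(j) = 82 (m(j) = -8 + 6*(3*(5 + (j - j))) = -8 + 6*(3*(5 + 0)) = -8 + 6*(3*5) = -8 + 6*15 = -8 + 90 = 82)
F(g) = sqrt(2)*sqrt(g) (F(g) = sqrt(2*g) = sqrt(2)*sqrt(g))
1/F(m(-Z)) = 1/(sqrt(2)*sqrt(82)) = 1/(2*sqrt(41)) = sqrt(41)/82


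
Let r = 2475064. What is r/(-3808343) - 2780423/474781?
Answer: -11763917830073/1808128897883 ≈ -6.5061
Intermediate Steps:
r/(-3808343) - 2780423/474781 = 2475064/(-3808343) - 2780423/474781 = 2475064*(-1/3808343) - 2780423*1/474781 = -2475064/3808343 - 2780423/474781 = -11763917830073/1808128897883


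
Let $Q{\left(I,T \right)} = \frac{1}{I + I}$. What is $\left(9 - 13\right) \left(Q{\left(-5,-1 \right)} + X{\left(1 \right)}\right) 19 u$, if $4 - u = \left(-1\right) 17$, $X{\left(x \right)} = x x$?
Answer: $- \frac{7182}{5} \approx -1436.4$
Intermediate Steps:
$X{\left(x \right)} = x^{2}$
$Q{\left(I,T \right)} = \frac{1}{2 I}$
$u = 21$ ($u = 4 - \left(-1\right) 17 = 4 - -17 = 4 + 17 = 21$)
$\left(9 - 13\right) \left(Q{\left(-5,-1 \right)} + X{\left(1 \right)}\right) 19 u = \left(9 - 13\right) \left(\frac{1}{2 \left(-5\right)} + 1^{2}\right) 19 \cdot 21 = - 4 \left(\frac{1}{2} \left(- \frac{1}{5}\right) + 1\right) 19 \cdot 21 = - 4 \left(- \frac{1}{10} + 1\right) 19 \cdot 21 = \left(-4\right) \frac{9}{10} \cdot 19 \cdot 21 = \left(- \frac{18}{5}\right) 19 \cdot 21 = \left(- \frac{342}{5}\right) 21 = - \frac{7182}{5}$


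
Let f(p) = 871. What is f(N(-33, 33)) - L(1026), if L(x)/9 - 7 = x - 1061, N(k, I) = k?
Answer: 1123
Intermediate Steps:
L(x) = -9486 + 9*x (L(x) = 63 + 9*(x - 1061) = 63 + 9*(-1061 + x) = 63 + (-9549 + 9*x) = -9486 + 9*x)
f(N(-33, 33)) - L(1026) = 871 - (-9486 + 9*1026) = 871 - (-9486 + 9234) = 871 - 1*(-252) = 871 + 252 = 1123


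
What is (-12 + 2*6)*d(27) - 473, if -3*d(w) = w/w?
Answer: -473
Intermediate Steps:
d(w) = -1/3 (d(w) = -w/(3*w) = -1/3*1 = -1/3)
(-12 + 2*6)*d(27) - 473 = (-12 + 2*6)*(-1/3) - 473 = (-12 + 12)*(-1/3) - 473 = 0*(-1/3) - 473 = 0 - 473 = -473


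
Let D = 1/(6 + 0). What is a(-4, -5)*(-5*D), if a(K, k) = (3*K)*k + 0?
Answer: -50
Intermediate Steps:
D = 1/6 ≈ 0.16667
a(K, k) = 3*K*k (a(K, k) = 3*K*k + 0 = 3*K*k)
a(-4, -5)*(-5*D) = (3*(-4)*(-5))*(-5*1/6) = 60*(-5/6) = -50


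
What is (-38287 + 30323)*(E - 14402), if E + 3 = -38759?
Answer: 423398096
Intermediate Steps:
E = -38762 (E = -3 - 38759 = -38762)
(-38287 + 30323)*(E - 14402) = (-38287 + 30323)*(-38762 - 14402) = -7964*(-53164) = 423398096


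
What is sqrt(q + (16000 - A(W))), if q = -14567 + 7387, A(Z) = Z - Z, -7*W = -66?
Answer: 42*sqrt(5) ≈ 93.915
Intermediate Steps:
W = 66/7 (W = -1/7*(-66) = 66/7 ≈ 9.4286)
A(Z) = 0
q = -7180
sqrt(q + (16000 - A(W))) = sqrt(-7180 + (16000 - 1*0)) = sqrt(-7180 + (16000 + 0)) = sqrt(-7180 + 16000) = sqrt(8820) = 42*sqrt(5)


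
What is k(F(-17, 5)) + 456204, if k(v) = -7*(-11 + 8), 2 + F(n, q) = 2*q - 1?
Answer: 456225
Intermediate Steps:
F(n, q) = -3 + 2*q (F(n, q) = -2 + (2*q - 1) = -2 + (-1 + 2*q) = -3 + 2*q)
k(v) = 21 (k(v) = -7*(-3) = 21)
k(F(-17, 5)) + 456204 = 21 + 456204 = 456225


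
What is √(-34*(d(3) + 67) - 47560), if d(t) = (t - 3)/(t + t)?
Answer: I*√49838 ≈ 223.24*I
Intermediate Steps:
d(t) = (-3 + t)/(2*t) (d(t) = (-3 + t)/((2*t)) = (-3 + t)*(1/(2*t)) = (-3 + t)/(2*t))
√(-34*(d(3) + 67) - 47560) = √(-34*((½)*(-3 + 3)/3 + 67) - 47560) = √(-34*((½)*(⅓)*0 + 67) - 47560) = √(-34*(0 + 67) - 47560) = √(-34*67 - 47560) = √(-2278 - 47560) = √(-49838) = I*√49838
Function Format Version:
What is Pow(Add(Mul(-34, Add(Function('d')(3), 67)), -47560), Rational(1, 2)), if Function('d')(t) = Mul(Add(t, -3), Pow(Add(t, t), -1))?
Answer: Mul(I, Pow(49838, Rational(1, 2))) ≈ Mul(223.24, I)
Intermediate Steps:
Function('d')(t) = Mul(Rational(1, 2), Pow(t, -1), Add(-3, t)) (Function('d')(t) = Mul(Add(-3, t), Pow(Mul(2, t), -1)) = Mul(Add(-3, t), Mul(Rational(1, 2), Pow(t, -1))) = Mul(Rational(1, 2), Pow(t, -1), Add(-3, t)))
Pow(Add(Mul(-34, Add(Function('d')(3), 67)), -47560), Rational(1, 2)) = Pow(Add(Mul(-34, Add(Mul(Rational(1, 2), Pow(3, -1), Add(-3, 3)), 67)), -47560), Rational(1, 2)) = Pow(Add(Mul(-34, Add(Mul(Rational(1, 2), Rational(1, 3), 0), 67)), -47560), Rational(1, 2)) = Pow(Add(Mul(-34, Add(0, 67)), -47560), Rational(1, 2)) = Pow(Add(Mul(-34, 67), -47560), Rational(1, 2)) = Pow(Add(-2278, -47560), Rational(1, 2)) = Pow(-49838, Rational(1, 2)) = Mul(I, Pow(49838, Rational(1, 2)))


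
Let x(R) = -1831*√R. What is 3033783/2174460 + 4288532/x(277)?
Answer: 1011261/724820 - 4288532*√277/507187 ≈ -139.33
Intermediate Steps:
3033783/2174460 + 4288532/x(277) = 3033783/2174460 + 4288532/((-1831*√277)) = 3033783*(1/2174460) + 4288532*(-√277/507187) = 1011261/724820 - 4288532*√277/507187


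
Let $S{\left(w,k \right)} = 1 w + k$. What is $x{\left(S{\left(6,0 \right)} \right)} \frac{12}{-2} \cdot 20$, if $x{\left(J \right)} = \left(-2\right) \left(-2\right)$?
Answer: $-480$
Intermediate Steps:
$S{\left(w,k \right)} = k + w$ ($S{\left(w,k \right)} = w + k = k + w$)
$x{\left(J \right)} = 4$
$x{\left(S{\left(6,0 \right)} \right)} \frac{12}{-2} \cdot 20 = 4 \frac{12}{-2} \cdot 20 = 4 \cdot 12 \left(- \frac{1}{2}\right) 20 = 4 \left(-6\right) 20 = \left(-24\right) 20 = -480$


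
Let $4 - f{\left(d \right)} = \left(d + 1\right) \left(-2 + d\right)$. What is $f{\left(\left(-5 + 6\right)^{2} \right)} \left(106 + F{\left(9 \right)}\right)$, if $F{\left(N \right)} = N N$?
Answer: $1122$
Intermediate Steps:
$F{\left(N \right)} = N^{2}$
$f{\left(d \right)} = 4 - \left(1 + d\right) \left(-2 + d\right)$ ($f{\left(d \right)} = 4 - \left(d + 1\right) \left(-2 + d\right) = 4 - \left(1 + d\right) \left(-2 + d\right)$)
$f{\left(\left(-5 + 6\right)^{2} \right)} \left(106 + F{\left(9 \right)}\right) = \left(6 + \left(-5 + 6\right)^{2} - \left(\left(-5 + 6\right)^{2}\right)^{2}\right) \left(106 + 9^{2}\right) = \left(6 + 1^{2} - \left(1^{2}\right)^{2}\right) \left(106 + 81\right) = \left(6 + 1 - 1^{2}\right) 187 = \left(6 + 1 - 1\right) 187 = 6 \cdot 187 = 1122$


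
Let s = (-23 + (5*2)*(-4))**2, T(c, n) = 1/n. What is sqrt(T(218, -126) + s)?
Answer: 11*sqrt(57862)/42 ≈ 63.000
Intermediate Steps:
s = 3969 (s = (-23 + 10*(-4))**2 = (-23 - 40)**2 = (-63)**2 = 3969)
sqrt(T(218, -126) + s) = sqrt(1/(-126) + 3969) = sqrt(-1/126 + 3969) = sqrt(500093/126) = 11*sqrt(57862)/42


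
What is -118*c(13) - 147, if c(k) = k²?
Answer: -20089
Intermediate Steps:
-118*c(13) - 147 = -118*13² - 147 = -118*169 - 147 = -19942 - 147 = -20089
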